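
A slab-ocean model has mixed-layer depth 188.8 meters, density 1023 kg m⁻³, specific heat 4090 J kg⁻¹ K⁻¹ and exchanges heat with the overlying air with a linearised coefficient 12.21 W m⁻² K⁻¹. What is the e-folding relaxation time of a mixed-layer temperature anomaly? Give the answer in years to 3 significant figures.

2.05 years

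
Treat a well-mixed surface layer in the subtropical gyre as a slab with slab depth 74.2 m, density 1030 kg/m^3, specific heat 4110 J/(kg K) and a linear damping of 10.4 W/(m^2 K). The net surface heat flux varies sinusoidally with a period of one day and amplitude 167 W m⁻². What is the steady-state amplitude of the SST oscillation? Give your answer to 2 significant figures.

Areal heat capacity C = ρ c_p D = 1030 × 4110 × 74.2 = 3.14×10^8 J m⁻² K⁻¹.
Angular frequency ω = 2π / T = 2π / 86400 s = 7.27×10^-5 s⁻¹.
√((Cω)² + λ²) = √((22800)² + 10.4²) = 22800 W/(m²·K).
Amplitude A = F₀ / √((Cω)²+λ²) = 167 / 22800 = 0.00731 K.

0.0073 K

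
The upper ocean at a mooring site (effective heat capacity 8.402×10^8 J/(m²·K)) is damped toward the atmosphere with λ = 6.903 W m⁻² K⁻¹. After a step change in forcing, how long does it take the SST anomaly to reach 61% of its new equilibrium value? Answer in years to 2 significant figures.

Areal heat capacity C = 8.402×10^8 J/(m²·K) (given).
τ = C / λ = 8.40×10^8 / 6.903 = 1.22×10^8 s.
Fraction reached: 1 − e^(−t/τ) = 0.61 ⇒ t = −τ ln(1 − 0.61) = τ × 0.942.
t = 1.15×10^8 s = 3.63 years.

3.6 years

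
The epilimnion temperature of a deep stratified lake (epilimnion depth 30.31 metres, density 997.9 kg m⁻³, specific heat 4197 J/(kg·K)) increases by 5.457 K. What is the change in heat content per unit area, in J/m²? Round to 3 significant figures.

6.93×10^8

Areal heat capacity C = ρ c_p D = 997.9 × 4197 × 30.31 = 1.27×10^8 J m⁻² K⁻¹.
ΔQ = C ΔT = 1.27×10^8 × 5.457 = 6.93×10^8 J/m².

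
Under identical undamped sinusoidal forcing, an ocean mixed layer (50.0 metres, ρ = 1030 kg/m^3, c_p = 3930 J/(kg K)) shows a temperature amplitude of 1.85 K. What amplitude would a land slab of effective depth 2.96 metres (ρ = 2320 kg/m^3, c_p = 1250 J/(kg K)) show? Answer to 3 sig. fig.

C_ocean = 2.02×10^8 J/(m²·K); C_land = 8.58×10^6 J/(m²·K).
A ∝ 1/C ⇒ A_land = A_ocean × C_ocean/C_land = 1.85 × 23.6 = 43.6 K.

43.6 K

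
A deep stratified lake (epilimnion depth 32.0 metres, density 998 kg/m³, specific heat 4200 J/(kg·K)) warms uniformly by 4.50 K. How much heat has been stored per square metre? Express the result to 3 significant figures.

Areal heat capacity C = ρ c_p D = 998 × 4200 × 32.0 = 1.34×10^8 J/(m^2 K).
ΔQ = C ΔT = 1.34×10^8 × 4.50 = 6.04×10^8 J/m².

6.04×10^8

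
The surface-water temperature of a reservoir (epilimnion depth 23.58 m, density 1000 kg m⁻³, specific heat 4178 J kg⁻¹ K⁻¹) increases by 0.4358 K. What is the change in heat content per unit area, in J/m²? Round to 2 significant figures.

Areal heat capacity C = ρ c_p D = 1000 × 4178 × 23.58 = 9.85×10^7 J/(m²·K).
ΔQ = C ΔT = 9.85×10^7 × 0.4358 = 4.29×10^7 J/m².

4.3×10^7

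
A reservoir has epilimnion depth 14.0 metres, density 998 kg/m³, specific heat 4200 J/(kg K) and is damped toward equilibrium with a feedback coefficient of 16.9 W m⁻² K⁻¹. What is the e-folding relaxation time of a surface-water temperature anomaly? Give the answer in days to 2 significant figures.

40 days

Areal heat capacity C = ρ c_p D = 998 × 4200 × 14.0 = 5.87×10^7 J/(m^2 K).
Relaxation time τ = C / λ = 5.87×10^7 / 16.9 = 3.47×10^6 s.
In days: 3.47×10^6 s / (86400 s/day) = 40.2 days.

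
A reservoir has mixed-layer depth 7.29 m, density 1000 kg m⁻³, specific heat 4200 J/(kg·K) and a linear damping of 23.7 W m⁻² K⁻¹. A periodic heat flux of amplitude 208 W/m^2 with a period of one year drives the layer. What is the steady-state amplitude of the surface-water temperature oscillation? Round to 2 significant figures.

Areal heat capacity C = ρ c_p D = 1000 × 4200 × 7.29 = 3.06×10^7 J/(m²·K).
Angular frequency ω = 2π / T = 2π / 3.15×10^7 s = 1.99×10^-7 s⁻¹.
√((Cω)² + λ²) = √((6.10)² + 23.7²) = 24.5 W/(m²·K).
Amplitude A = F₀ / √((Cω)²+λ²) = 208 / 24.5 = 8.50 K.

8.5 K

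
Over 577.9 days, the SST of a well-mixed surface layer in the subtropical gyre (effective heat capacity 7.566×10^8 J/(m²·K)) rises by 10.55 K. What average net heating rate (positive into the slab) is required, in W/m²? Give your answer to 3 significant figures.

160

Areal heat capacity C = 7.566×10^8 J/(m²·K) (given).
Required heat per unit area: Q = C ΔT = 7.57×10^8 × 10.55 = 7.98×10^9 J/m².
Flux F = Q / Δt = 7.98×10^9 / 4.99×10^7 s = 160 W/m².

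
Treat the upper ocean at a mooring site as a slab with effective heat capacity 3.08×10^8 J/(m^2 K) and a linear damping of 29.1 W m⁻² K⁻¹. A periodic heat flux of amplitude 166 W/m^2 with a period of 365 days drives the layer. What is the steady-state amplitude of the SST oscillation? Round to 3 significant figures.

Areal heat capacity C = 3.08×10^8 J/(m^2 K) (given).
Angular frequency ω = 2π / T = 2π / 3.15×10^7 s = 1.99×10^-7 s⁻¹.
√((Cω)² + λ²) = √((61.4)² + 29.1²) = 67.9 W/(m²·K).
Amplitude A = F₀ / √((Cω)²+λ²) = 166 / 67.9 = 2.44 K.

2.44 K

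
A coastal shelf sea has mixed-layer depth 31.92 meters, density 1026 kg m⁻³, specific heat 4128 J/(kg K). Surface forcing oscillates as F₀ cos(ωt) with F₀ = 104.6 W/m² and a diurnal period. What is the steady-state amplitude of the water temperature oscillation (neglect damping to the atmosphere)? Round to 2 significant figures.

0.011 K

Areal heat capacity C = ρ c_p D = 1026 × 4128 × 31.92 = 1.35×10^8 J/(m^2 K).
Angular frequency ω = 2π / T = 2π / 86400 s = 7.27×10^-5 s⁻¹.
Cω = 1.35×10^8 × 7.27×10^-5 = 9830 W/(m²·K).
Amplitude A = F₀ / (Cω) = 104.6 / 9830 = 0.0106 K.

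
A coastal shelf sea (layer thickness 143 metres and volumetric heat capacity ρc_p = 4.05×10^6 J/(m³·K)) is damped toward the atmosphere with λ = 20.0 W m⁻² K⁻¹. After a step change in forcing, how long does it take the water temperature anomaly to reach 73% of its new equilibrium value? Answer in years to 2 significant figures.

Areal heat capacity C = ρc_p × D = 4.05×10^6 × 143 = 5.79×10^8 J/(m²·K).
τ = C / λ = 5.79×10^8 / 20.0 = 2.90×10^7 s.
Fraction reached: 1 − e^(−t/τ) = 0.73 ⇒ t = −τ ln(1 − 0.73) = τ × 1.31.
t = 3.79×10^7 s = 1.20 years.

1.2 years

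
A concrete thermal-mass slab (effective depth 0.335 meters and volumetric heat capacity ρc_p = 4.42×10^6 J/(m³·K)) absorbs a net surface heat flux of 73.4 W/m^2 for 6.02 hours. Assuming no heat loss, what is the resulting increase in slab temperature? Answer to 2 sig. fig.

Areal heat capacity C = ρc_p × D = 4.42×10^6 × 0.335 = 1.48×10^6 J/(m^2 K).
Net heat input Q = F Δt = 73.4 × (6.02 hours × 3600 s/hour) = 1.59×10^6 J/m².
ΔT = Q / C = 1.59×10^6 / 1.48×10^6 = 1.07 K.

1.1 K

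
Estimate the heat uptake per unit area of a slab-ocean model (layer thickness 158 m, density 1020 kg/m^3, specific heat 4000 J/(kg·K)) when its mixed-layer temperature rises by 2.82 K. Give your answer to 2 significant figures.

1.8×10^9

Areal heat capacity C = ρ c_p D = 1020 × 4000 × 158 = 6.45×10^8 J m⁻² K⁻¹.
ΔQ = C ΔT = 6.45×10^8 × 2.82 = 1.82×10^9 J/m².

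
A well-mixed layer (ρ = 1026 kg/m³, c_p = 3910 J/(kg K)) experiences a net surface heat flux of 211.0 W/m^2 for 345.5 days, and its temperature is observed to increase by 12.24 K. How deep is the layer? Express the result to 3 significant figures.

Heat input Q = F Δt = 211.0 × 2.99×10^7 s = 6.30×10^9 J/m².
Required areal heat capacity C = Q / ΔT = 5.15×10^8 J/(m²·K).
Depth D = C / (ρ c_p) = 5.15×10^8 / (1026 × 3910) = 128 m.

128 m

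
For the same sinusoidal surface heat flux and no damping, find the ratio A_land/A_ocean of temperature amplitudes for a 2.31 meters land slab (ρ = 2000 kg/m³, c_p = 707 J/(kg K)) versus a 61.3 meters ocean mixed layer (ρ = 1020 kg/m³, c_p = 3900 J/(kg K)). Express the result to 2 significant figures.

75

C_ocean = 1020 × 3900 × 61.3 = 2.44×10^8 J/(m²·K).
C_land = 2000 × 707 × 2.31 = 3.27×10^6 J/(m²·K).
Undamped amplitude ∝ 1/C, so A_land/A_ocean = C_ocean/C_land = 74.7.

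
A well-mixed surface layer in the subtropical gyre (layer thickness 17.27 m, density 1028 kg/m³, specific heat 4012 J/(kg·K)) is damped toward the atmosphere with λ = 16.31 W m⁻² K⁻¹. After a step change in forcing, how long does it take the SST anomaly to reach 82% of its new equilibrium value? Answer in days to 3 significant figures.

Areal heat capacity C = ρ c_p D = 1028 × 4012 × 17.27 = 7.12×10^7 J/(m²·K).
τ = C / λ = 7.12×10^7 / 16.31 = 4.37×10^6 s.
Fraction reached: 1 − e^(−t/τ) = 0.82 ⇒ t = −τ ln(1 − 0.82) = τ × 1.71.
t = 7.49×10^6 s = 86.7 days.

86.7 days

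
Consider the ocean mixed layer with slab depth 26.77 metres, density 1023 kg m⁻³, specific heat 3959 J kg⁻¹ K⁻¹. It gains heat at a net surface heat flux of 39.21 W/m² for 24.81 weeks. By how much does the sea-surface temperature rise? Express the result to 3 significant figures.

5.43 K

Areal heat capacity C = ρ c_p D = 1023 × 3959 × 26.77 = 1.08×10^8 J/(m^2 K).
Net heat input Q = F Δt = 39.21 × (24.81 weeks × 6.048×10^5 s/week) = 5.88×10^8 J/m².
ΔT = Q / C = 5.88×10^8 / 1.08×10^8 = 5.43 K.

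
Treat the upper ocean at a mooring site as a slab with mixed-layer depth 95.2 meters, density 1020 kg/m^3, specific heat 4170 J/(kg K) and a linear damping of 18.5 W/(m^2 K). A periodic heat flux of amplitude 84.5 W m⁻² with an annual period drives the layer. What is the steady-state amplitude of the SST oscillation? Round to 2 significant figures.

Areal heat capacity C = ρ c_p D = 1020 × 4170 × 95.2 = 4.05×10^8 J/(m^2 K).
Angular frequency ω = 2π / T = 2π / 3.15×10^7 s = 1.99×10^-7 s⁻¹.
√((Cω)² + λ²) = √((80.7)² + 18.5²) = 82.8 W/(m²·K).
Amplitude A = F₀ / √((Cω)²+λ²) = 84.5 / 82.8 = 1.02 K.

1.0 K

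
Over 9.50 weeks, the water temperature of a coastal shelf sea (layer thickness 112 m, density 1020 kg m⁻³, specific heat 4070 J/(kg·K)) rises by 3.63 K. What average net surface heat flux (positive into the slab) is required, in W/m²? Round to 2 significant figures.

Areal heat capacity C = ρ c_p D = 1020 × 4070 × 112 = 4.65×10^8 J/(m^2 K).
Required heat per unit area: Q = C ΔT = 4.65×10^8 × 3.63 = 1.69×10^9 J/m².
Flux F = Q / Δt = 1.69×10^9 / 5.75×10^6 s = 294 W/m².

290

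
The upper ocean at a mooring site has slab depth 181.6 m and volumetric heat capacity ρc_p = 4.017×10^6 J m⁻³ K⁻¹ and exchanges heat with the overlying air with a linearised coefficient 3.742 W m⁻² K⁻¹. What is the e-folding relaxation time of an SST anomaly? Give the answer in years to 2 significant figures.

6.2 years

Areal heat capacity C = ρc_p × D = 4.017×10^6 × 181.6 = 7.29×10^8 J m⁻² K⁻¹.
Relaxation time τ = C / λ = 7.29×10^8 / 3.742 = 1.95×10^8 s.
In years: 1.95×10^8 s / (3.156×10^7 s/year) = 6.18 years.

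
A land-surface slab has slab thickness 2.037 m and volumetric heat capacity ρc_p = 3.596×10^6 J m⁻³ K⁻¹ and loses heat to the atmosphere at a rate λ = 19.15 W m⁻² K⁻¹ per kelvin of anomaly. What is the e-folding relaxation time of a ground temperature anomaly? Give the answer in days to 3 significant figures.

Areal heat capacity C = ρc_p × D = 3.596×10^6 × 2.037 = 7.33×10^6 J m⁻² K⁻¹.
Relaxation time τ = C / λ = 7.33×10^6 / 19.15 = 3.83×10^5 s.
In days: 3.83×10^5 s / (86400 s/day) = 4.43 days.

4.43 days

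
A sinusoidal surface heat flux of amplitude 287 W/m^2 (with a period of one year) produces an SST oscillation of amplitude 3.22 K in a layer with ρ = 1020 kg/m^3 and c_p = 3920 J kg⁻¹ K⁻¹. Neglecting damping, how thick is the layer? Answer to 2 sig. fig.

110 m

ω = 2π / 3.15×10^7 s = 1.99×10^-7 s⁻¹.
Required C = F₀ / (A ω) = 287 / (3.22 × 1.99×10^-7) = 4.47×10^8 J/(m²·K).
D = C / (ρ c_p) = 4.47×10^8 / (1020 × 3920) = 112 m.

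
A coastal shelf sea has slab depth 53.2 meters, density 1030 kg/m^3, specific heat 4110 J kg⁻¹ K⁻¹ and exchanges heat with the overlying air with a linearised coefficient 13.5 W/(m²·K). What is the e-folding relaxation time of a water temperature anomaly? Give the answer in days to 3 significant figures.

Areal heat capacity C = ρ c_p D = 1030 × 4110 × 53.2 = 2.25×10^8 J m⁻² K⁻¹.
Relaxation time τ = C / λ = 2.25×10^8 / 13.5 = 1.67×10^7 s.
In days: 1.67×10^7 s / (86400 s/day) = 193 days.

193 days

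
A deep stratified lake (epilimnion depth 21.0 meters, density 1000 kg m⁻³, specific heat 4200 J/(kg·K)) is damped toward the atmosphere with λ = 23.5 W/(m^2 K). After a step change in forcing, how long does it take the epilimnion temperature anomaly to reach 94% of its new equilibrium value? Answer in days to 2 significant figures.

120 days

Areal heat capacity C = ρ c_p D = 1000 × 4200 × 21.0 = 8.82×10^7 J/(m²·K).
τ = C / λ = 8.82×10^7 / 23.5 = 3.75×10^6 s.
Fraction reached: 1 − e^(−t/τ) = 0.94 ⇒ t = −τ ln(1 − 0.94) = τ × 2.81.
t = 1.06×10^7 s = 122 days.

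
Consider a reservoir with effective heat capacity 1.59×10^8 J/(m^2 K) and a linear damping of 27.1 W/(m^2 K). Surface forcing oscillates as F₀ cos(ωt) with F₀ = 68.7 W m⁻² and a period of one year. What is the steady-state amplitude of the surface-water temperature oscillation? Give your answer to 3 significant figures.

1.65 K

Areal heat capacity C = 1.59×10^8 J/(m^2 K) (given).
Angular frequency ω = 2π / T = 2π / 3.15×10^7 s = 1.99×10^-7 s⁻¹.
√((Cω)² + λ²) = √((31.7)² + 27.1²) = 41.7 W/(m²·K).
Amplitude A = F₀ / √((Cω)²+λ²) = 68.7 / 41.7 = 1.65 K.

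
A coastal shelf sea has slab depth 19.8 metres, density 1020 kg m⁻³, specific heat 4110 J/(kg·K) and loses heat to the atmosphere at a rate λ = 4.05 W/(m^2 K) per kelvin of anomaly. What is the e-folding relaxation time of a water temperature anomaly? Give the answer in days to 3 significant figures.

237 days

Areal heat capacity C = ρ c_p D = 1020 × 4110 × 19.8 = 8.30×10^7 J/(m²·K).
Relaxation time τ = C / λ = 8.30×10^7 / 4.05 = 2.05×10^7 s.
In days: 2.05×10^7 s / (86400 s/day) = 237 days.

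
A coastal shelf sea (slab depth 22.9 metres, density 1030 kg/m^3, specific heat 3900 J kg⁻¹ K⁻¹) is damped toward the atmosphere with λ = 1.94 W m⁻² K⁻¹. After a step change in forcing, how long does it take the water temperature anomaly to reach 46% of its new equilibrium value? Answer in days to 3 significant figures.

338 days

Areal heat capacity C = ρ c_p D = 1030 × 3900 × 22.9 = 9.20×10^7 J m⁻² K⁻¹.
τ = C / λ = 9.20×10^7 / 1.94 = 4.74×10^7 s.
Fraction reached: 1 − e^(−t/τ) = 0.46 ⇒ t = −τ ln(1 − 0.46) = τ × 0.616.
t = 2.92×10^7 s = 338 days.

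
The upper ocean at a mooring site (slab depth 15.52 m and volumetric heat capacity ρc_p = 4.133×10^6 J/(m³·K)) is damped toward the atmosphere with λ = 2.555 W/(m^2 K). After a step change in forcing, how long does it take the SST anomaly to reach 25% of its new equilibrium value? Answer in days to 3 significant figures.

83.6 days

Areal heat capacity C = ρc_p × D = 4.133×10^6 × 15.52 = 6.41×10^7 J/(m²·K).
τ = C / λ = 6.41×10^7 / 2.555 = 2.51×10^7 s.
Fraction reached: 1 − e^(−t/τ) = 0.25 ⇒ t = −τ ln(1 − 0.25) = τ × 0.288.
t = 7.22×10^6 s = 83.6 days.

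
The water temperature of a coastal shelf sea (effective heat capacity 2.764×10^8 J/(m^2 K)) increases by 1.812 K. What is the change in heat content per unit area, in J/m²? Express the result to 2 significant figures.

Areal heat capacity C = 2.764×10^8 J/(m^2 K) (given).
ΔQ = C ΔT = 2.76×10^8 × 1.812 = 5.01×10^8 J/m².

5.0×10^8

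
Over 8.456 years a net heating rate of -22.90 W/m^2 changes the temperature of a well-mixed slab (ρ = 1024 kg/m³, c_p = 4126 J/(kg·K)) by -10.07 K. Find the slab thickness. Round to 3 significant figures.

Heat input Q = F Δt = -22.90 × 2.67×10^8 s = -6.11×10^9 J/m².
Required areal heat capacity C = Q / ΔT = 6.07×10^8 J/(m²·K).
Depth D = C / (ρ c_p) = 6.07×10^8 / (1024 × 4126) = 144 m.

144 m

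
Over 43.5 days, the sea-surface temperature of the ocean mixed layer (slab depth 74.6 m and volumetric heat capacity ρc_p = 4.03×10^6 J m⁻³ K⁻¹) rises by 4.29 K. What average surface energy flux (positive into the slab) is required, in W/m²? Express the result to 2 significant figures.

Areal heat capacity C = ρc_p × D = 4.03×10^6 × 74.6 = 3.01×10^8 J/(m^2 K).
Required heat per unit area: Q = C ΔT = 3.01×10^8 × 4.29 = 1.29×10^9 J/m².
Flux F = Q / Δt = 1.29×10^9 / 3.76×10^6 s = 343 W/m².

340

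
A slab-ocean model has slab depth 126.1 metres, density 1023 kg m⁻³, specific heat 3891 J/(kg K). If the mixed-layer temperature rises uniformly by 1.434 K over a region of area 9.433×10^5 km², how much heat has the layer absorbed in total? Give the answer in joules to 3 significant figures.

6.79×10^20 J

Areal heat capacity C = ρ c_p D = 1023 × 3891 × 126.1 = 5.02×10^8 J/(m^2 K).
Heat per unit area: q = C ΔT = 5.02×10^8 × 1.434 = 7.20×10^8 J/m².
Total heat: Q = q × A = 7.20×10^8 × (9.433×10^5 × 10⁶ m²) = 6.79×10^20 J.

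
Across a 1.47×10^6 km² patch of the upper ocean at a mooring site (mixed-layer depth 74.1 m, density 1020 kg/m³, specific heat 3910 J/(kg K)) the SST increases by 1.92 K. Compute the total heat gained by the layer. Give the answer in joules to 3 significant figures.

Areal heat capacity C = ρ c_p D = 1020 × 3910 × 74.1 = 2.96×10^8 J/(m^2 K).
Heat per unit area: q = C ΔT = 2.96×10^8 × 1.92 = 5.67×10^8 J/m².
Total heat: Q = q × A = 5.67×10^8 × (1.47×10^6 × 10⁶ m²) = 8.34×10^20 J.

8.34×10^20 J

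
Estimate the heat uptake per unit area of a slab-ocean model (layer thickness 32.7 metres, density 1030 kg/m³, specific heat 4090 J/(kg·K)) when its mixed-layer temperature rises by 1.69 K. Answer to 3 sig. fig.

2.33×10^8

Areal heat capacity C = ρ c_p D = 1030 × 4090 × 32.7 = 1.38×10^8 J/(m^2 K).
ΔQ = C ΔT = 1.38×10^8 × 1.69 = 2.33×10^8 J/m².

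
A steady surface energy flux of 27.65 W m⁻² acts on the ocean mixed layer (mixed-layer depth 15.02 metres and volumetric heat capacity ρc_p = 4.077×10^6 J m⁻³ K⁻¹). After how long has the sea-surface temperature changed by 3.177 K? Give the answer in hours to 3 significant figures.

1950 hours

Areal heat capacity C = ρc_p × D = 4.077×10^6 × 15.02 = 6.12×10^7 J/(m^2 K).
Time required: Δt = C ΔT / F = 6.12×10^7 × 3.177 / 27.65 = 7.04×10^6 s.
In hours: 7.04×10^6 s / (3600 s/hour) = 1950 hours.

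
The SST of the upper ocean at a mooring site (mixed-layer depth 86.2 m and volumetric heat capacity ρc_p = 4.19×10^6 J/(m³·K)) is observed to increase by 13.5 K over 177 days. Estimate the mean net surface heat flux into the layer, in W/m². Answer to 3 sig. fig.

319

Areal heat capacity C = ρc_p × D = 4.19×10^6 × 86.2 = 3.61×10^8 J/(m²·K).
Required heat per unit area: Q = C ΔT = 3.61×10^8 × 13.5 = 4.88×10^9 J/m².
Flux F = Q / Δt = 4.88×10^9 / 1.53×10^7 s = 319 W/m².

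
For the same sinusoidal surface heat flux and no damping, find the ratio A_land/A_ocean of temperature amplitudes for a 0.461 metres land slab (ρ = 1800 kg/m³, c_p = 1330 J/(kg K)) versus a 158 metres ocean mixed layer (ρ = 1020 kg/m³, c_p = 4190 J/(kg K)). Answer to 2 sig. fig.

610

C_ocean = 1020 × 4190 × 158 = 6.75×10^8 J/(m²·K).
C_land = 1800 × 1330 × 0.461 = 1.10×10^6 J/(m²·K).
Undamped amplitude ∝ 1/C, so A_land/A_ocean = C_ocean/C_land = 612.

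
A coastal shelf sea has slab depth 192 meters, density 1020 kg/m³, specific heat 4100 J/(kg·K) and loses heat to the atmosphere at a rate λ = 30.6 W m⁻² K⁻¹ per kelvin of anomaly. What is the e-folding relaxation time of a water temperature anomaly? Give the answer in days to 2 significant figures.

Areal heat capacity C = ρ c_p D = 1020 × 4100 × 192 = 8.03×10^8 J m⁻² K⁻¹.
Relaxation time τ = C / λ = 8.03×10^8 / 30.6 = 2.62×10^7 s.
In days: 2.62×10^7 s / (86400 s/day) = 304 days.

300 days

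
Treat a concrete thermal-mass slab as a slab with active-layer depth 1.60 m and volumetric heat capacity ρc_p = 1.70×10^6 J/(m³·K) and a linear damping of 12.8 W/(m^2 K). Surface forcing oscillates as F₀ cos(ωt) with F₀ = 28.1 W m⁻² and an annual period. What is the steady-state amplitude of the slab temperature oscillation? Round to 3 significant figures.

2.19 K

Areal heat capacity C = ρc_p × D = 1.70×10^6 × 1.60 = 2.72×10^6 J m⁻² K⁻¹.
Angular frequency ω = 2π / T = 2π / 3.15×10^7 s = 1.99×10^-7 s⁻¹.
√((Cω)² + λ²) = √((0.542)² + 12.8²) = 12.8 W/(m²·K).
Amplitude A = F₀ / √((Cω)²+λ²) = 28.1 / 12.8 = 2.19 K.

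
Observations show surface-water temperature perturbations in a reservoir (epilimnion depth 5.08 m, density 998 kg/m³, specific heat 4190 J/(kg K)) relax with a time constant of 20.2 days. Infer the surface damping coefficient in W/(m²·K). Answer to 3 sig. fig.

Areal heat capacity C = ρ c_p D = 998 × 4190 × 5.08 = 2.12×10^7 J m⁻² K⁻¹.
τ = 20.2 days = 1.75×10^6 s.
λ = C / τ = 2.12×10^7 / 1.75×10^6 = 12.2 W/(m²·K).

12.2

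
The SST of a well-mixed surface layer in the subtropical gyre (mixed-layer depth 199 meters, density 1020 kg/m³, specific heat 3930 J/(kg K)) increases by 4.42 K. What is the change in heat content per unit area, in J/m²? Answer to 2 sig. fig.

3.5×10^9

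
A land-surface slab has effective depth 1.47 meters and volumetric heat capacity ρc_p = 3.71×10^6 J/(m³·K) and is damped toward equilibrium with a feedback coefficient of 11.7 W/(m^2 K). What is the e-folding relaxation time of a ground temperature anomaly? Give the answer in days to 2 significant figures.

Areal heat capacity C = ρc_p × D = 3.71×10^6 × 1.47 = 5.45×10^6 J/(m²·K).
Relaxation time τ = C / λ = 5.45×10^6 / 11.7 = 4.66×10^5 s.
In days: 4.66×10^5 s / (86400 s/day) = 5.40 days.

5.4 days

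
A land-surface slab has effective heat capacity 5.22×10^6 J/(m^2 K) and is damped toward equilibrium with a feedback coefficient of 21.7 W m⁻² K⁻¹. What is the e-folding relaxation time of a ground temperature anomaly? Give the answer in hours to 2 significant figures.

67 hours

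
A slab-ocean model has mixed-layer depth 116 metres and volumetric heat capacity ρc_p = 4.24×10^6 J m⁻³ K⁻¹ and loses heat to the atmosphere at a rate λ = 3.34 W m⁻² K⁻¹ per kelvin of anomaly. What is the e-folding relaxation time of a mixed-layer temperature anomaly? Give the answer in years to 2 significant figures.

4.7 years

Areal heat capacity C = ρc_p × D = 4.24×10^6 × 116 = 4.92×10^8 J/(m²·K).
Relaxation time τ = C / λ = 4.92×10^8 / 3.34 = 1.47×10^8 s.
In years: 1.47×10^8 s / (3.156×10^7 s/year) = 4.67 years.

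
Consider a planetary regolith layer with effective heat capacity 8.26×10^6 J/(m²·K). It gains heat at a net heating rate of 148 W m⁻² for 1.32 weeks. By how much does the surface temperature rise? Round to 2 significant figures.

14 K

Areal heat capacity C = 8.26×10^6 J/(m²·K) (given).
Net heat input Q = F Δt = 148 × (1.32 weeks × 6.048×10^5 s/week) = 1.18×10^8 J/m².
ΔT = Q / C = 1.18×10^8 / 8.26×10^6 = 14.3 K.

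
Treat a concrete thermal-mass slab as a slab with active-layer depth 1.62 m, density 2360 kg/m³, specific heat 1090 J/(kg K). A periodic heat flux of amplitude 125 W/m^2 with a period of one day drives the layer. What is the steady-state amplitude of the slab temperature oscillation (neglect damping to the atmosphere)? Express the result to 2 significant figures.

0.41 K

Areal heat capacity C = ρ c_p D = 2360 × 1090 × 1.62 = 4.17×10^6 J/(m²·K).
Angular frequency ω = 2π / T = 2π / 86400 s = 7.27×10^-5 s⁻¹.
Cω = 4.17×10^6 × 7.27×10^-5 = 303 W/(m²·K).
Amplitude A = F₀ / (Cω) = 125 / 303 = 0.412 K.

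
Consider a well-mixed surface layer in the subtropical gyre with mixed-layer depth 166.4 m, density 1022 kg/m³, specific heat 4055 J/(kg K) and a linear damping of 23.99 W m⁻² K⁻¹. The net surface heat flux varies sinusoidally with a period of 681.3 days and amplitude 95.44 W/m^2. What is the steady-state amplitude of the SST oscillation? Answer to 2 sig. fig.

1.2 K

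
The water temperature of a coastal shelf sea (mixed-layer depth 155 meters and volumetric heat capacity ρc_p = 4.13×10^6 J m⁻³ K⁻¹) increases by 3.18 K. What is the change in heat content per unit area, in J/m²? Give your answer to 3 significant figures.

2.04×10^9

Areal heat capacity C = ρc_p × D = 4.13×10^6 × 155 = 6.40×10^8 J/(m²·K).
ΔQ = C ΔT = 6.40×10^8 × 3.18 = 2.04×10^9 J/m².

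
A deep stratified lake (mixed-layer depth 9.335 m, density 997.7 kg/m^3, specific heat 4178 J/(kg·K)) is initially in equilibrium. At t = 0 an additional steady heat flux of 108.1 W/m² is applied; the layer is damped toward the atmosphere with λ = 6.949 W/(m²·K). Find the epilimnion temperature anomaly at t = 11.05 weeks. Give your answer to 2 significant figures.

11 K

Areal heat capacity C = ρ c_p D = 997.7 × 4178 × 9.335 = 3.89×10^7 J m⁻² K⁻¹.
τ = C / λ = 3.89×10^7 / 6.949 = 5.60×10^6 s.
Equilibrium anomaly ΔT_eq = F / λ = 108.1 / 6.949 = 15.6 K.
t = 11.05 weeks = 6.68×10^6 s, so t/τ = 1.19.
ΔT(t) = ΔT_eq (1 − e^(−t/τ)) = 15.6 × (1 − e^−1.19) = 10.8 K.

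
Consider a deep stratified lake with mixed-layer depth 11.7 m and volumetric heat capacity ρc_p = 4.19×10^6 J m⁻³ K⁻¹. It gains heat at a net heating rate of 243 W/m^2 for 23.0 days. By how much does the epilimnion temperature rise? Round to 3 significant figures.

Areal heat capacity C = ρc_p × D = 4.19×10^6 × 11.7 = 4.90×10^7 J/(m²·K).
Net heat input Q = F Δt = 243 × (23.0 days × 86400 s/day) = 4.83×10^8 J/m².
ΔT = Q / C = 4.83×10^8 / 4.90×10^7 = 9.85 K.

9.85 K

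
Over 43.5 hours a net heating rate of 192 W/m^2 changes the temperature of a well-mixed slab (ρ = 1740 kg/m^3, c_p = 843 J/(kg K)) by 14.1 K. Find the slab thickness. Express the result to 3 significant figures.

1.45 m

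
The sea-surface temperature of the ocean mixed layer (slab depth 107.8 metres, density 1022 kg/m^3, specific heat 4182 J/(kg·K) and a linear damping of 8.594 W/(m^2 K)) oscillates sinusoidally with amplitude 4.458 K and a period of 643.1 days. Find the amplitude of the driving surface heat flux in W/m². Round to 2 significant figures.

240

Areal heat capacity C = ρ c_p D = 1022 × 4182 × 107.8 = 4.61×10^8 J m⁻² K⁻¹.
ω = 2π / 5.56×10^7 s = 1.13×10^-7 s⁻¹.
√((Cω)² + λ²) = √((52.1)² + 8.594²) = 52.8 W/(m²·K).
F₀ = A × √((Cω)²+λ²) = 4.458 × 52.8 = 235 W/m².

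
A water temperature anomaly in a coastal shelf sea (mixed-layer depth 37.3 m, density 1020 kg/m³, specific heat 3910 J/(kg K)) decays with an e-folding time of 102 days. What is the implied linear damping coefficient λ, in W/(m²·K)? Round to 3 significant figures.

16.9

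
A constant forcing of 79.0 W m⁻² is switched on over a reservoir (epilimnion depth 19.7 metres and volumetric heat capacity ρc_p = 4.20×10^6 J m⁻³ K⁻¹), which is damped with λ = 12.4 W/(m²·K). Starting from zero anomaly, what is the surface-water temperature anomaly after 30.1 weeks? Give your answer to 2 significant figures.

Areal heat capacity C = ρc_p × D = 4.20×10^6 × 19.7 = 8.27×10^7 J/(m^2 K).
τ = C / λ = 8.27×10^7 / 12.4 = 6.67×10^6 s.
Equilibrium anomaly ΔT_eq = F / λ = 79.0 / 12.4 = 6.37 K.
t = 30.1 weeks = 1.82×10^7 s, so t/τ = 2.73.
ΔT(t) = ΔT_eq (1 − e^(−t/τ)) = 6.37 × (1 − e^−2.73) = 5.95 K.

6.0 K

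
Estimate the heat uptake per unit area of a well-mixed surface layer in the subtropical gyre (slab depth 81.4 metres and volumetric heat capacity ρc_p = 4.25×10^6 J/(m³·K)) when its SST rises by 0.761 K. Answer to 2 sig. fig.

2.6×10^8

Areal heat capacity C = ρc_p × D = 4.25×10^6 × 81.4 = 3.46×10^8 J/(m²·K).
ΔQ = C ΔT = 3.46×10^8 × 0.761 = 2.63×10^8 J/m².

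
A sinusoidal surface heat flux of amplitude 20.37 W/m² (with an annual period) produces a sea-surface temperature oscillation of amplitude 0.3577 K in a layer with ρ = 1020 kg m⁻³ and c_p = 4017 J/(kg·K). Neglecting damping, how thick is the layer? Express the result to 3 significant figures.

ω = 2π / 3.15×10^7 s = 1.99×10^-7 s⁻¹.
Required C = F₀ / (A ω) = 20.37 / (0.3577 × 1.99×10^-7) = 2.86×10^8 J/(m²·K).
D = C / (ρ c_p) = 2.86×10^8 / (1020 × 4017) = 69.8 m.

69.8 m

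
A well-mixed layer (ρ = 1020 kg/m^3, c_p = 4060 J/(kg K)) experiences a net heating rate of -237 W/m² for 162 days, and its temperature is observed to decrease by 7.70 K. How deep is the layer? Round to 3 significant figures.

104 m

Heat input Q = F Δt = -237 × 1.40×10^7 s = -3.32×10^9 J/m².
Required areal heat capacity C = Q / ΔT = 4.31×10^8 J/(m²·K).
Depth D = C / (ρ c_p) = 4.31×10^8 / (1020 × 4060) = 104 m.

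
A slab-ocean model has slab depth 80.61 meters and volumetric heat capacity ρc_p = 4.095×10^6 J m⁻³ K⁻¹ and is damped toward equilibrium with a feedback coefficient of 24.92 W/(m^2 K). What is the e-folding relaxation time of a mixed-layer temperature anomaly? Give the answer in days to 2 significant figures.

Areal heat capacity C = ρc_p × D = 4.095×10^6 × 80.61 = 3.30×10^8 J m⁻² K⁻¹.
Relaxation time τ = C / λ = 3.30×10^8 / 24.92 = 1.32×10^7 s.
In days: 1.32×10^7 s / (86400 s/day) = 153 days.

150 days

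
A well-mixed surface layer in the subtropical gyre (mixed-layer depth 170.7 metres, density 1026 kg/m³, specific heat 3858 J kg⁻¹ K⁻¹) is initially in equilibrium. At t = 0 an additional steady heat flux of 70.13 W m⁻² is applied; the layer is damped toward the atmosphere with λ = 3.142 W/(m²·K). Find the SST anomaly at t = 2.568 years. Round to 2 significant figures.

Areal heat capacity C = ρ c_p D = 1026 × 3858 × 170.7 = 6.76×10^8 J/(m²·K).
τ = C / λ = 6.76×10^8 / 3.142 = 2.15×10^8 s.
Equilibrium anomaly ΔT_eq = F / λ = 70.13 / 3.142 = 22.3 K.
t = 2.568 years = 8.10×10^7 s, so t/τ = 0.377.
ΔT(t) = ΔT_eq (1 − e^(−t/τ)) = 22.3 × (1 − e^−0.377) = 7.01 K.

7.0 K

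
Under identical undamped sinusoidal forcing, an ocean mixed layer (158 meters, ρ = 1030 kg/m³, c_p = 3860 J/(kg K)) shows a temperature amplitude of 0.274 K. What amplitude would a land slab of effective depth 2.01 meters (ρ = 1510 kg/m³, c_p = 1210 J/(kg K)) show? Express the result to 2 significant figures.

47 K

C_ocean = 6.28×10^8 J/(m²·K); C_land = 3.67×10^6 J/(m²·K).
A ∝ 1/C ⇒ A_land = A_ocean × C_ocean/C_land = 0.274 × 171 = 46.9 K.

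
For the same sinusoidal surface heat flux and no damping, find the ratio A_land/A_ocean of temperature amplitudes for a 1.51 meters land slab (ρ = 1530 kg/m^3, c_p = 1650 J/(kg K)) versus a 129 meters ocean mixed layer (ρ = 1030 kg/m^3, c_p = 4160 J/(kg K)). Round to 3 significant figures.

C_ocean = 1030 × 4160 × 129 = 5.53×10^8 J/(m²·K).
C_land = 1530 × 1650 × 1.51 = 3.81×10^6 J/(m²·K).
Undamped amplitude ∝ 1/C, so A_land/A_ocean = C_ocean/C_land = 145.

145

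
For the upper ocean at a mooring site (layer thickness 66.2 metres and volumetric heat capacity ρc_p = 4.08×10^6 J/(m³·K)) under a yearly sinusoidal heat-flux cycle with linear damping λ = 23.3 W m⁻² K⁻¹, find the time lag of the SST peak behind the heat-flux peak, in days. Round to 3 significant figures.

67.5 days

Areal heat capacity C = ρc_p × D = 4.08×10^6 × 66.2 = 2.70×10^8 J/(m²·K).
ω = 2π / 3.15×10^7 s = 1.99×10^-7 s⁻¹.
Phase lag φ = arctan(Cω/λ) = arctan(53.8/23.3) = 1.16 rad.
Time lag = φ / ω = 1.16 / 1.99×10^-7 = 5.83×10^6 s = 67.5 days.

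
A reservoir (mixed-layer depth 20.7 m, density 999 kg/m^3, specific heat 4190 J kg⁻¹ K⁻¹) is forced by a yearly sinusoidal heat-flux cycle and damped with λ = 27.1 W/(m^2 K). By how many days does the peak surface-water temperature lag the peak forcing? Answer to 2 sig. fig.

33 days

Areal heat capacity C = ρ c_p D = 999 × 4190 × 20.7 = 8.66×10^7 J/(m²·K).
ω = 2π / 3.15×10^7 s = 1.99×10^-7 s⁻¹.
Phase lag φ = arctan(Cω/λ) = arctan(17.3/27.1) = 0.567 rad.
Time lag = φ / ω = 0.567 / 1.99×10^-7 = 2.85×10^6 s = 32.9 days.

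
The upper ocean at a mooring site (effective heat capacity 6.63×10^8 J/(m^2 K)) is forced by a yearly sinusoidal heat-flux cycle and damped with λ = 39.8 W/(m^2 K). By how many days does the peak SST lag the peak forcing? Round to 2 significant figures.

74 days

Areal heat capacity C = 6.63×10^8 J/(m^2 K) (given).
ω = 2π / 3.15×10^7 s = 1.99×10^-7 s⁻¹.
Phase lag φ = arctan(Cω/λ) = arctan(132/39.8) = 1.28 rad.
Time lag = φ / ω = 1.28 / 1.99×10^-7 = 6.42×10^6 s = 74.2 days.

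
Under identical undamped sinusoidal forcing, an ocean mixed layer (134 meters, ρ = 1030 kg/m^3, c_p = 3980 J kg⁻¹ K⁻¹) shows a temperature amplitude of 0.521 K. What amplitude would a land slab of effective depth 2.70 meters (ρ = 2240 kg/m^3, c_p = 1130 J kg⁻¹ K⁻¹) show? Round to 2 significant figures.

42 K

C_ocean = 5.49×10^8 J/(m²·K); C_land = 6.83×10^6 J/(m²·K).
A ∝ 1/C ⇒ A_land = A_ocean × C_ocean/C_land = 0.521 × 80.4 = 41.9 K.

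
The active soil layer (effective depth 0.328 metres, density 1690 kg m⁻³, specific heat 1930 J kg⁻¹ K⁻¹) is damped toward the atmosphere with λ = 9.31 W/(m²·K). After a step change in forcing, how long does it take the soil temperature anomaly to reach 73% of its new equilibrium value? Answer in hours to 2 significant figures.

Areal heat capacity C = ρ c_p D = 1690 × 1930 × 0.328 = 1.07×10^6 J/(m^2 K).
τ = C / λ = 1.07×10^6 / 9.31 = 1.15×10^5 s.
Fraction reached: 1 − e^(−t/τ) = 0.73 ⇒ t = −τ ln(1 − 0.73) = τ × 1.31.
t = 1.50×10^5 s = 41.8 hours.

42 hours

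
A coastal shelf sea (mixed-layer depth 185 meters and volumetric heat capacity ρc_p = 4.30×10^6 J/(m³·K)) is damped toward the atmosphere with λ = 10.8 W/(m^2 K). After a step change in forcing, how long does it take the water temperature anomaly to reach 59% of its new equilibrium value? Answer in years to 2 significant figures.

Areal heat capacity C = ρc_p × D = 4.30×10^6 × 185 = 7.96×10^8 J/(m²·K).
τ = C / λ = 7.96×10^8 / 10.8 = 7.37×10^7 s.
Fraction reached: 1 − e^(−t/τ) = 0.59 ⇒ t = −τ ln(1 − 0.59) = τ × 0.892.
t = 6.57×10^7 s = 2.08 years.

2.1 years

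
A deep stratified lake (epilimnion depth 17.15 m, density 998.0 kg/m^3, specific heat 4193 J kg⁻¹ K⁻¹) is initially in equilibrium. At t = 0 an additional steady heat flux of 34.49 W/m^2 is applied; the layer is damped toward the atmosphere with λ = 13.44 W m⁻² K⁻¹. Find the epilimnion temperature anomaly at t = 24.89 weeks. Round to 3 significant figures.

2.41 K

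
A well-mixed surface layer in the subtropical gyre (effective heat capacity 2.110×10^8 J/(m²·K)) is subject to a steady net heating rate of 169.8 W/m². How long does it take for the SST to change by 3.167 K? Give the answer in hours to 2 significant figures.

1100 hours

Areal heat capacity C = 2.110×10^8 J/(m²·K) (given).
Time required: Δt = C ΔT / F = 2.11×10^8 × 3.167 / 169.8 = 3.94×10^6 s.
In hours: 3.94×10^6 s / (3600 s/hour) = 1090 hours.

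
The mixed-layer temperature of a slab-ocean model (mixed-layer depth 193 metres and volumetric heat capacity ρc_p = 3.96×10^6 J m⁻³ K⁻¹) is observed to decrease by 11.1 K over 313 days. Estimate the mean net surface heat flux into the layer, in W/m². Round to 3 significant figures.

Areal heat capacity C = ρc_p × D = 3.96×10^6 × 193 = 7.64×10^8 J/(m^2 K).
Required heat per unit area: Q = C ΔT = 7.64×10^8 × -11.1 = -8.48×10^9 J/m².
Flux F = Q / Δt = -8.48×10^9 / 2.70×10^7 s = -314 W/m².

-314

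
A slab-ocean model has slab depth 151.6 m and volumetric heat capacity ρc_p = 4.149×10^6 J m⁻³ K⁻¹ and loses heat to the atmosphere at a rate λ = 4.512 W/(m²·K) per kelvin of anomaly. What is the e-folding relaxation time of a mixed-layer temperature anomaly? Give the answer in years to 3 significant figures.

4.42 years

Areal heat capacity C = ρc_p × D = 4.149×10^6 × 151.6 = 6.29×10^8 J/(m^2 K).
Relaxation time τ = C / λ = 6.29×10^8 / 4.512 = 1.39×10^8 s.
In years: 1.39×10^8 s / (3.156×10^7 s/year) = 4.42 years.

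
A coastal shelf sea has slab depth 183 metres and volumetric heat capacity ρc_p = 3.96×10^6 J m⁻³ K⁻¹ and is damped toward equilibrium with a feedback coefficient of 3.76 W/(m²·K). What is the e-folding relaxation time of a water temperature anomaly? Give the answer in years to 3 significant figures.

6.11 years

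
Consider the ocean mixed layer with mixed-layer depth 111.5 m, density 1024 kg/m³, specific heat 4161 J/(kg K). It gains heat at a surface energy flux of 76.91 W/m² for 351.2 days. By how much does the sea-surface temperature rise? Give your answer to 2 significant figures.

4.9 K

Areal heat capacity C = ρ c_p D = 1024 × 4161 × 111.5 = 4.75×10^8 J/(m²·K).
Net heat input Q = F Δt = 76.91 × (351.2 days × 86400 s/day) = 2.33×10^9 J/m².
ΔT = Q / C = 2.33×10^9 / 4.75×10^8 = 4.91 K.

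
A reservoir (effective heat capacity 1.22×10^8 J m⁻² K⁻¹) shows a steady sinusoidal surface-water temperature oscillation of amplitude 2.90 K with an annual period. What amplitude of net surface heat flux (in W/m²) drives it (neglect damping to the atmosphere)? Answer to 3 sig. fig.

Areal heat capacity C = 1.22×10^8 J m⁻² K⁻¹ (given).
ω = 2π / 3.15×10^7 s = 1.99×10^-7 s⁻¹.
Cω = 1.22×10^8 × 1.99×10^-7 = 24.3 W/(m²·K).
F₀ = A × Cω = 2.90 × 24.3 = 70.5 W/m².

70.5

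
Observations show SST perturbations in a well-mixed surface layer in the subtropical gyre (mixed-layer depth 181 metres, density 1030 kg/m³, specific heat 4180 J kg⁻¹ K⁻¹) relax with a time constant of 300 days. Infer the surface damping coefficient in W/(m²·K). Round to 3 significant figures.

30.1

Areal heat capacity C = ρ c_p D = 1030 × 4180 × 181 = 7.79×10^8 J m⁻² K⁻¹.
τ = 300 days = 2.59×10^7 s.
λ = C / τ = 7.79×10^8 / 2.59×10^7 = 30.1 W/(m²·K).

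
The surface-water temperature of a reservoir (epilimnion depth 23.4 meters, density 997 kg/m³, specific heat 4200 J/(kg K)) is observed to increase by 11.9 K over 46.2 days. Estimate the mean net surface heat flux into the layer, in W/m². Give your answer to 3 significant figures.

292

Areal heat capacity C = ρ c_p D = 997 × 4200 × 23.4 = 9.80×10^7 J m⁻² K⁻¹.
Required heat per unit area: Q = C ΔT = 9.80×10^7 × 11.9 = 1.17×10^9 J/m².
Flux F = Q / Δt = 1.17×10^9 / 3.99×10^6 s = 292 W/m².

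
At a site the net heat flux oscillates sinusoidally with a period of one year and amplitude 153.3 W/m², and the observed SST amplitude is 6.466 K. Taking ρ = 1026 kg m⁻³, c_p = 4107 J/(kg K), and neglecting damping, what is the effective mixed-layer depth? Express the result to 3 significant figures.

28.2 m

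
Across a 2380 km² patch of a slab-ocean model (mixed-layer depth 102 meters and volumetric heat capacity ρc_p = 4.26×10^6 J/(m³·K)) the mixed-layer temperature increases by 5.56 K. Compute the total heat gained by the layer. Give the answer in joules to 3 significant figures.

Areal heat capacity C = ρc_p × D = 4.26×10^6 × 102 = 4.35×10^8 J/(m²·K).
Heat per unit area: q = C ΔT = 4.35×10^8 × 5.56 = 2.42×10^9 J/m².
Total heat: Q = q × A = 2.42×10^9 × (2380 × 10⁶ m²) = 5.75×10^18 J.

5.75×10^18 J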